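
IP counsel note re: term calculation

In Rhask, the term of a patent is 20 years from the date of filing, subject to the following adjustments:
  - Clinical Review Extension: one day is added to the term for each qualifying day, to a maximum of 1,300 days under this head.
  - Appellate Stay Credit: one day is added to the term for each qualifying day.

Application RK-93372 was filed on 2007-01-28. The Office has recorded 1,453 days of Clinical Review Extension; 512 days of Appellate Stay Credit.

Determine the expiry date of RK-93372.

January 14, 2032

Base term: filing date + 20 years → 28 January 2027.
Clinical Review Extension: 1453 days claimed exceeds the 1300-day cap, so +1300 days → 20 August 2030.
Appellate Stay Credit: +512 days → 14 January 2032.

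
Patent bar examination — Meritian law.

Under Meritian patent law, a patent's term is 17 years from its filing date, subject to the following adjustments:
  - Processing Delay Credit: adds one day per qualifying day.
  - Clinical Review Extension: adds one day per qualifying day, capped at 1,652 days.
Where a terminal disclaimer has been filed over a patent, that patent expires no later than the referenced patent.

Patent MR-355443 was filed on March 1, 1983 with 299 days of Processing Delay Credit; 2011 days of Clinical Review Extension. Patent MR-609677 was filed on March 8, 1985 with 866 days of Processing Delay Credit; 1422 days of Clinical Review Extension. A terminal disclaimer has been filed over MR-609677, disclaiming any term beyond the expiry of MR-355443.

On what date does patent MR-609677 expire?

Natural term of MR-609677:
  Base: filing + 17 years → 8 March 2002.
  Processing Delay Credit: +866 days → 21 July 2004.
  Clinical Review Extension: 1422 days (within the 1652-day cap) → +1422 days → 12 June 2008.
Expiry of referenced patent MR-355443:
  Base: filing + 17 years → 1 March 2000.
  Processing Delay Credit: +299 days → 25 December 2000.
  Clinical Review Extension: 2011 days claimed exceeds the 1652-day cap, so +1652 days → 4 July 2005.
Terminal disclaimer: MR-609677 expires on the earlier of 12 June 2008 and 4 July 2005.

2005-07-04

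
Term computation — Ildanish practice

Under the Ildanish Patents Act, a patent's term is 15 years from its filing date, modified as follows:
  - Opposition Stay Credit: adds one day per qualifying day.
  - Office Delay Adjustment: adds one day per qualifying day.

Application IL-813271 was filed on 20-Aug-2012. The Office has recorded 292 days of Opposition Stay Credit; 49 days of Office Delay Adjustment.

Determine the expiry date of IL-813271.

2028-07-26

Base term: filing date + 15 years → 20 August 2027.
Opposition Stay Credit: +292 days → 7 June 2028.
Office Delay Adjustment: +49 days → 26 July 2028.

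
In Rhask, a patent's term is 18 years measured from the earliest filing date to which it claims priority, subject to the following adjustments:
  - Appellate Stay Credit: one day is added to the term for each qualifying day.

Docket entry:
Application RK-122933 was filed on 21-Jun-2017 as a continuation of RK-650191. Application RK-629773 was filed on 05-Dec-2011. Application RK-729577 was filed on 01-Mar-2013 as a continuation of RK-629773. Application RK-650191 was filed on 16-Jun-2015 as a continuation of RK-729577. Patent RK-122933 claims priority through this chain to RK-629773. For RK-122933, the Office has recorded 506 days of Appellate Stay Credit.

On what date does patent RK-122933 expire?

2031-04-25

Earliest priority filing: 5 December 2011.
Base term: 5 December 2011 + 18 years → 5 December 2029.
Appellate Stay Credit: +506 days → 25 April 2031.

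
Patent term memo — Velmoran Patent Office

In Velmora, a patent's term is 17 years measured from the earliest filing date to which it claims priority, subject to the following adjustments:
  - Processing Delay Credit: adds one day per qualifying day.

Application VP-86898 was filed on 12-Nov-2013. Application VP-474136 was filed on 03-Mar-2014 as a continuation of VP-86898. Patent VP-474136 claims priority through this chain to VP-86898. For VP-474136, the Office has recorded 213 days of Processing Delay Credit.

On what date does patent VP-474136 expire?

Earliest priority filing: 12 November 2013.
Base term: 12 November 2013 + 17 years → 12 November 2030.
Processing Delay Credit: +213 days → 13 June 2031.

2031-06-13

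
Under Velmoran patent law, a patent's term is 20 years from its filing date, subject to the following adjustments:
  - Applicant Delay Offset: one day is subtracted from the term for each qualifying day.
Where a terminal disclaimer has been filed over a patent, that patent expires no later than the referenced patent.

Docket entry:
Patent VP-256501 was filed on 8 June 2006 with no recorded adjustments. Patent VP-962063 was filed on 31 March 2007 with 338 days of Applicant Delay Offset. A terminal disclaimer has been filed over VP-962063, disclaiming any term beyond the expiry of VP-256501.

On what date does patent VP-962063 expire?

April 27, 2026

Natural term of VP-962063:
  Base: filing + 20 years → 31 March 2027.
  Applicant Delay Offset: −338 days → 27 April 2026.
Expiry of referenced patent VP-256501:
  Base: filing + 20 years → 8 June 2026.
Terminal disclaimer: VP-962063 expires on the earlier of 27 April 2026 and 8 June 2026.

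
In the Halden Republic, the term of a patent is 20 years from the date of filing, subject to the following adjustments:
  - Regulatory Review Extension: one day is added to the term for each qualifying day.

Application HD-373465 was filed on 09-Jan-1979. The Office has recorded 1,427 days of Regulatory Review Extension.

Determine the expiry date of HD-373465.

December 6, 2002

Base term: filing date + 20 years → 9 January 1999.
Regulatory Review Extension: +1427 days → 6 December 2002.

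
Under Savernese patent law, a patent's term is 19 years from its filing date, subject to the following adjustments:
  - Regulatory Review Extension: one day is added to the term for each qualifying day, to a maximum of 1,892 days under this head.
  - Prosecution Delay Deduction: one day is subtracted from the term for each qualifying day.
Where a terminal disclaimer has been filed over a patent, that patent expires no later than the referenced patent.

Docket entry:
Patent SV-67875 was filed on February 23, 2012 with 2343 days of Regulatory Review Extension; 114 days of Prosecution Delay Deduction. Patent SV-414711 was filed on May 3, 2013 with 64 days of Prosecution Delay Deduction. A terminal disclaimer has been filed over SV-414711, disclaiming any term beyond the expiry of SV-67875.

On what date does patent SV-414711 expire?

Natural term of SV-414711:
  Base: filing + 19 years → 3 May 2032.
  Prosecution Delay Deduction: −64 days → 29 February 2032.
Expiry of referenced patent SV-67875:
  Base: filing + 19 years → 23 February 2031.
  Regulatory Review Extension: 2343 days claimed exceeds the 1892-day cap, so +1892 days → 29 April 2036.
  Prosecution Delay Deduction: −114 days → 6 January 2036.
Terminal disclaimer: SV-414711 expires on the earlier of 29 February 2032 and 6 January 2036.

February 29, 2032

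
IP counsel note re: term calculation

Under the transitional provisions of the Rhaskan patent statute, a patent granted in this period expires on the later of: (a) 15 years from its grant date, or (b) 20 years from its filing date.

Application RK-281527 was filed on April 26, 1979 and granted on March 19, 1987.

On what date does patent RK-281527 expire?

(a) grant + 15 years → 19 March 2002.
(b) filing + 20 years → 26 April 1999.
Later of the two: 19 March 2002.

2002-03-19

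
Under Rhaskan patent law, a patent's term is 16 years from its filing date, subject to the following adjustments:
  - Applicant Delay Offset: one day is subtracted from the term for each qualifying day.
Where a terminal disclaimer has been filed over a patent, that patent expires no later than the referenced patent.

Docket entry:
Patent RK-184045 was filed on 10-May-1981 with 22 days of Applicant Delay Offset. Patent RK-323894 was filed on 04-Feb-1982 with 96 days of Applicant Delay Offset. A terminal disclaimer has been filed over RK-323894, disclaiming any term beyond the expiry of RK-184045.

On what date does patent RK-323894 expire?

Natural term of RK-323894:
  Base: filing + 16 years → 4 February 1998.
  Applicant Delay Offset: −96 days → 31 October 1997.
Expiry of referenced patent RK-184045:
  Base: filing + 16 years → 10 May 1997.
  Applicant Delay Offset: −22 days → 18 April 1997.
Terminal disclaimer: RK-323894 expires on the earlier of 31 October 1997 and 18 April 1997.

April 18, 1997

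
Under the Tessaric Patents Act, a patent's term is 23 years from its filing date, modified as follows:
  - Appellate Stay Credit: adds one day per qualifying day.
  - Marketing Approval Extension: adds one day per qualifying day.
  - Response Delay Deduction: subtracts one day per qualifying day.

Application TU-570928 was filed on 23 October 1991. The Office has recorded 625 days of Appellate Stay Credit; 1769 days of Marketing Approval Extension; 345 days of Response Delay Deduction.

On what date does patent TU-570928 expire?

2020-06-02

Base term: filing date + 23 years → 23 October 2014.
Appellate Stay Credit: +625 days → 9 July 2016.
Marketing Approval Extension: +1769 days → 13 May 2021.
Response Delay Deduction: −345 days → 2 June 2020.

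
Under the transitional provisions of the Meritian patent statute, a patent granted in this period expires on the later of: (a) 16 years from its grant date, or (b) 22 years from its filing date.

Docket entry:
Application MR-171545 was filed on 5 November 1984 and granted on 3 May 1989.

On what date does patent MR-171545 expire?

November 5, 2006

(a) grant + 16 years → 3 May 2005.
(b) filing + 22 years → 5 November 2006.
Later of the two: 5 November 2006.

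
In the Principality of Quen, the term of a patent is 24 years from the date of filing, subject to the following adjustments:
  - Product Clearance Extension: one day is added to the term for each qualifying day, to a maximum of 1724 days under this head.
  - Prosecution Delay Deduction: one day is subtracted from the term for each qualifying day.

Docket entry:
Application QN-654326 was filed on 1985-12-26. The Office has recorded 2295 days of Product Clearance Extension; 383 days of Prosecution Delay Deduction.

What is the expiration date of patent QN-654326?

August 28, 2013

Base term: filing date + 24 years → 26 December 2009.
Product Clearance Extension: 2295 days claimed exceeds the 1724-day cap, so +1724 days → 15 September 2014.
Prosecution Delay Deduction: −383 days → 28 August 2013.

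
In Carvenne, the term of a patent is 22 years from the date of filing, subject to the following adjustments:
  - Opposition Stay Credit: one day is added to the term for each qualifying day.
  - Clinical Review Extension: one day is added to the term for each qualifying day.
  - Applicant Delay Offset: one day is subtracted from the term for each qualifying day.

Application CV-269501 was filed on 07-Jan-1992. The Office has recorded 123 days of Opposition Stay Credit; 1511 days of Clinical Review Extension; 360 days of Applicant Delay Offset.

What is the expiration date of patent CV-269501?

July 4, 2017

Base term: filing date + 22 years → 7 January 2014.
Opposition Stay Credit: +123 days → 10 May 2014.
Clinical Review Extension: +1511 days → 29 June 2018.
Applicant Delay Offset: −360 days → 4 July 2017.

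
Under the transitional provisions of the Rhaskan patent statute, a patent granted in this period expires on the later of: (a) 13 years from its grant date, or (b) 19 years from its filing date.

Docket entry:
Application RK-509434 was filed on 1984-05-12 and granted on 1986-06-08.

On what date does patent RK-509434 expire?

(a) grant + 13 years → 8 June 1999.
(b) filing + 19 years → 12 May 2003.
Later of the two: 12 May 2003.

May 12, 2003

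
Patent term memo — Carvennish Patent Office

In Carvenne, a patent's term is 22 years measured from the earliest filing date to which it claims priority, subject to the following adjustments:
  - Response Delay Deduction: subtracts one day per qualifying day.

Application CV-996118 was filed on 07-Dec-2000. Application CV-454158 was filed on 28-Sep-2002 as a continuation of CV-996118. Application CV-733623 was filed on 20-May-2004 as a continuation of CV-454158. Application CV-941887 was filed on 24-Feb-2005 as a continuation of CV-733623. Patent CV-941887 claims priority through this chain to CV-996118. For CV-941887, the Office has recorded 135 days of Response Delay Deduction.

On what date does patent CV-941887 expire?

Earliest priority filing: 7 December 2000.
Base term: 7 December 2000 + 22 years → 7 December 2022.
Response Delay Deduction: −135 days → 25 July 2022.

July 25, 2022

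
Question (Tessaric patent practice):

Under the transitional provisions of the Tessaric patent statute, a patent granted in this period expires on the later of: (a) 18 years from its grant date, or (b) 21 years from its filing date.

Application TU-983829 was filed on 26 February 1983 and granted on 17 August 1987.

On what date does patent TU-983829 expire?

2005-08-17

(a) grant + 18 years → 17 August 2005.
(b) filing + 21 years → 26 February 2004.
Later of the two: 17 August 2005.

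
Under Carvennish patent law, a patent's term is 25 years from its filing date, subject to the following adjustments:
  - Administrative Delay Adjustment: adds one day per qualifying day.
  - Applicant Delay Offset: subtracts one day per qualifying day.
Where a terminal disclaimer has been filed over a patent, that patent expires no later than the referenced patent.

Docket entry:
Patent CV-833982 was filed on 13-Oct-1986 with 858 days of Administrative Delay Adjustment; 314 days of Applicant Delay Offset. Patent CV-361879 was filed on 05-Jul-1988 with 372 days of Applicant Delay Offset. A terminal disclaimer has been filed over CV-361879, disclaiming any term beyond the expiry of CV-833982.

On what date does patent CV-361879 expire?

Natural term of CV-361879:
  Base: filing + 25 years → 5 July 2013.
  Applicant Delay Offset: −372 days → 28 June 2012.
Expiry of referenced patent CV-833982:
  Base: filing + 25 years → 13 October 2011.
  Administrative Delay Adjustment: +858 days → 17 February 2014.
  Applicant Delay Offset: −314 days → 9 April 2013.
Terminal disclaimer: CV-361879 expires on the earlier of 28 June 2012 and 9 April 2013.

2012-06-28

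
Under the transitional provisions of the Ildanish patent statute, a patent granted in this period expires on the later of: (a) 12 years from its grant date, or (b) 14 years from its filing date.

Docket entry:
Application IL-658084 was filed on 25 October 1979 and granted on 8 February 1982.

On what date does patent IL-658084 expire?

February 8, 1994

(a) grant + 12 years → 8 February 1994.
(b) filing + 14 years → 25 October 1993.
Later of the two: 8 February 1994.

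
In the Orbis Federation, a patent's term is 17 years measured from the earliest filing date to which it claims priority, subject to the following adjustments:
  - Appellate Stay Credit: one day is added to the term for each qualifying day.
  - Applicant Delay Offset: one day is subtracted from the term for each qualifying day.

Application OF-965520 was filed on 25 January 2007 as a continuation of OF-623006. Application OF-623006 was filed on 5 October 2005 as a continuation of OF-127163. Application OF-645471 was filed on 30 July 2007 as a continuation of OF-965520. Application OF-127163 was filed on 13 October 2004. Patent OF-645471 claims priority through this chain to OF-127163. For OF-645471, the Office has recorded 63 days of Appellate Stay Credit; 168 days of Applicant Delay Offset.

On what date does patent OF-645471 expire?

Earliest priority filing: 13 October 2004.
Base term: 13 October 2004 + 17 years → 13 October 2021.
Appellate Stay Credit: +63 days → 15 December 2021.
Applicant Delay Offset: −168 days → 30 June 2021.

June 30, 2021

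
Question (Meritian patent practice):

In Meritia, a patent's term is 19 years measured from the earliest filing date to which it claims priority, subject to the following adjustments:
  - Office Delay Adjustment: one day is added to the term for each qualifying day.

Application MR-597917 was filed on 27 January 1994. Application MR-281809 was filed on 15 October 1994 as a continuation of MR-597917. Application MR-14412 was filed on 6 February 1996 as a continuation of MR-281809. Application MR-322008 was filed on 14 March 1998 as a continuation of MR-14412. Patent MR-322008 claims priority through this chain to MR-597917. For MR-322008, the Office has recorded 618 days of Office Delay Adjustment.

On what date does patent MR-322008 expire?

Earliest priority filing: 27 January 1994.
Base term: 27 January 1994 + 19 years → 27 January 2013.
Office Delay Adjustment: +618 days → 7 October 2014.

October 7, 2014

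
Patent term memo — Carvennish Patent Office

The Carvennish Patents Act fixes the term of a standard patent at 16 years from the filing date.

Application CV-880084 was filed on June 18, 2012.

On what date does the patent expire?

Filing date + 16 years → 18 June 2028.

June 18, 2028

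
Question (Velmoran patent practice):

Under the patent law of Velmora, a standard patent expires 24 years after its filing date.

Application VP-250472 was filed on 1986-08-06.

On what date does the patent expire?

August 6, 2010

Filing date + 24 years → 6 August 2010.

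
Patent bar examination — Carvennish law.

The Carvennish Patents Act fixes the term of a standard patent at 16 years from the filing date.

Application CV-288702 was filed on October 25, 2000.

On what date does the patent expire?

Filing date + 16 years → 25 October 2016.

October 25, 2016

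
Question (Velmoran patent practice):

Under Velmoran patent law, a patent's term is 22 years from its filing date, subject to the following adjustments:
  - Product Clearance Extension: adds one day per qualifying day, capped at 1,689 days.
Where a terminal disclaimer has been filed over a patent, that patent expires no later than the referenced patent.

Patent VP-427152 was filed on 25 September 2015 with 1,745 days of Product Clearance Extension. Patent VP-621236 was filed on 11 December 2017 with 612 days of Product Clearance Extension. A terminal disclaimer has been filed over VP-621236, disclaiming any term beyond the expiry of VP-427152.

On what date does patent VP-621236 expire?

August 14, 2041

Natural term of VP-621236:
  Base: filing + 22 years → 11 December 2039.
  Product Clearance Extension: 612 days (within the 1689-day cap) → +612 days → 14 August 2041.
Expiry of referenced patent VP-427152:
  Base: filing + 22 years → 25 September 2037.
  Product Clearance Extension: 1745 days claimed exceeds the 1689-day cap, so +1689 days → 11 May 2042.
Terminal disclaimer: VP-621236 expires on the earlier of 14 August 2041 and 11 May 2042.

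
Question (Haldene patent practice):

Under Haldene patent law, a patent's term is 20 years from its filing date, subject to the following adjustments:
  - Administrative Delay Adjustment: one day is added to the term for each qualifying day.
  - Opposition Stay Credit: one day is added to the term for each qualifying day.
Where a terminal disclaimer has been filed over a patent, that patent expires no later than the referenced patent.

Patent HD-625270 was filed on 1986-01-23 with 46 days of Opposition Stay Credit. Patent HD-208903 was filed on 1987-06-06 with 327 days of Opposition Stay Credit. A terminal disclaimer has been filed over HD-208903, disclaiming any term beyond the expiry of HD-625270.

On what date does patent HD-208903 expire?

2006-03-10

Natural term of HD-208903:
  Base: filing + 20 years → 6 June 2007.
  Opposition Stay Credit: +327 days → 28 April 2008.
Expiry of referenced patent HD-625270:
  Base: filing + 20 years → 23 January 2006.
  Opposition Stay Credit: +46 days → 10 March 2006.
Terminal disclaimer: HD-208903 expires on the earlier of 28 April 2008 and 10 March 2006.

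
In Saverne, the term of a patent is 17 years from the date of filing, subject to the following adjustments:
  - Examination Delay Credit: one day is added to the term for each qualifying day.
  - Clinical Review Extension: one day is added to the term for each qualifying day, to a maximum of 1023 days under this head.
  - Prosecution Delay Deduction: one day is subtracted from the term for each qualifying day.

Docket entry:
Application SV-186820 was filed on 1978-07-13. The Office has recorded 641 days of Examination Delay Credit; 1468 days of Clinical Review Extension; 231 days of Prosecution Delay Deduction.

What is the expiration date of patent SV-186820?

June 15, 1999

Base term: filing date + 17 years → 13 July 1995.
Examination Delay Credit: +641 days → 14 April 1997.
Clinical Review Extension: 1468 days claimed exceeds the 1023-day cap, so +1023 days → 1 February 2000.
Prosecution Delay Deduction: −231 days → 15 June 1999.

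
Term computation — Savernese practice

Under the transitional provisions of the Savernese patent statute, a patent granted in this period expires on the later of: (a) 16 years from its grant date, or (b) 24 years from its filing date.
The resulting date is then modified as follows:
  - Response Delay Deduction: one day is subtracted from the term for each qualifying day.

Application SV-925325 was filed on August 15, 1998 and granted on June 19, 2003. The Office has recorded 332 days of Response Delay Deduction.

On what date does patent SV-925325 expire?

2021-09-17

(a) grant + 16 years → 19 June 2019.
(b) filing + 24 years → 15 August 2022.
Later of the two: 15 August 2022.
Response Delay Deduction: −332 days → 17 September 2021.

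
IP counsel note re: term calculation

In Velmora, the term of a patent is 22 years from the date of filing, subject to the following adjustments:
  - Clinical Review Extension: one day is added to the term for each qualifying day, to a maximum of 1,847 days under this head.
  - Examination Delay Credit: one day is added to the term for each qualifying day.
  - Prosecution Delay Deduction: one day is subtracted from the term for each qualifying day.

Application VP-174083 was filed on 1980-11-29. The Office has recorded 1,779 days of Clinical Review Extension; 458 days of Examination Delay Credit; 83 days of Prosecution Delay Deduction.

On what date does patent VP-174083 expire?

October 22, 2008

Base term: filing date + 22 years → 29 November 2002.
Clinical Review Extension: 1779 days (within the 1847-day cap) → +1779 days → 13 October 2007.
Examination Delay Credit: +458 days → 13 January 2009.
Prosecution Delay Deduction: −83 days → 22 October 2008.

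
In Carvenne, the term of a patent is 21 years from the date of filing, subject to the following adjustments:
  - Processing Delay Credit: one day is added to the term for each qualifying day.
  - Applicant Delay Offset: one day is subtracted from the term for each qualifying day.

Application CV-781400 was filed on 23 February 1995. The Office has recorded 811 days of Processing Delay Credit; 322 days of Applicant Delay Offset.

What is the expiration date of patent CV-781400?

Base term: filing date + 21 years → 23 February 2016.
Processing Delay Credit: +811 days → 14 May 2018.
Applicant Delay Offset: −322 days → 26 June 2017.

June 26, 2017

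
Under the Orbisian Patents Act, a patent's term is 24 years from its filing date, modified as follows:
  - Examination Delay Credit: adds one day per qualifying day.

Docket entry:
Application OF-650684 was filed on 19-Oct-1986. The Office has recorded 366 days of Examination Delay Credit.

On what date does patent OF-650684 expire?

2011-10-20

Base term: filing date + 24 years → 19 October 2010.
Examination Delay Credit: +366 days → 20 October 2011.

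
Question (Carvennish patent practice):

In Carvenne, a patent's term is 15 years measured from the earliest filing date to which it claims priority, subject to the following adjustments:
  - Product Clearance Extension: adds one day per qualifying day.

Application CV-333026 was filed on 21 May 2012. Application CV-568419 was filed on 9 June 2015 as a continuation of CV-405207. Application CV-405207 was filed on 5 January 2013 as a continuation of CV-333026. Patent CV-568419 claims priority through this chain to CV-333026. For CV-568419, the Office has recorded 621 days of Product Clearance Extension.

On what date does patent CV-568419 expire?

Earliest priority filing: 21 May 2012.
Base term: 21 May 2012 + 15 years → 21 May 2027.
Product Clearance Extension: +621 days → 31 January 2029.

January 31, 2029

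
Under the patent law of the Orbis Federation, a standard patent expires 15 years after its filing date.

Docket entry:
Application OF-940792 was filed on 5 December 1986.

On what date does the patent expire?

Filing date + 15 years → 5 December 2001.

2001-12-05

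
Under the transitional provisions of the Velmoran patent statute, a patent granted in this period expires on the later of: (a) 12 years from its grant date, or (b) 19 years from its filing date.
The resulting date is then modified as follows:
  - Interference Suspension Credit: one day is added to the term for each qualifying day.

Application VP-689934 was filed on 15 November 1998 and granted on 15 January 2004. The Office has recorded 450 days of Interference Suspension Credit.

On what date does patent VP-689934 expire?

February 8, 2019

(a) grant + 12 years → 15 January 2016.
(b) filing + 19 years → 15 November 2017.
Later of the two: 15 November 2017.
Interference Suspension Credit: +450 days → 8 February 2019.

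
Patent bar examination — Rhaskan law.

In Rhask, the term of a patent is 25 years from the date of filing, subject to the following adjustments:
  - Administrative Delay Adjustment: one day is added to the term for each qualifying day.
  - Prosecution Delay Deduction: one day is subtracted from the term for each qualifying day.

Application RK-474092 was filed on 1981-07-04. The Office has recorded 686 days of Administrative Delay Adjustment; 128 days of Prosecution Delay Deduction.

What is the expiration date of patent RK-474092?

Base term: filing date + 25 years → 4 July 2006.
Administrative Delay Adjustment: +686 days → 20 May 2008.
Prosecution Delay Deduction: −128 days → 13 January 2008.

January 13, 2008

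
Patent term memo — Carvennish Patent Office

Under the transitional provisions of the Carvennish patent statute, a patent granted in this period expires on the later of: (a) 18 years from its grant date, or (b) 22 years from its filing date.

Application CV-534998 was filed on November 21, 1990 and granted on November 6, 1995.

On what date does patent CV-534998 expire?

(a) grant + 18 years → 6 November 2013.
(b) filing + 22 years → 21 November 2012.
Later of the two: 6 November 2013.

2013-11-06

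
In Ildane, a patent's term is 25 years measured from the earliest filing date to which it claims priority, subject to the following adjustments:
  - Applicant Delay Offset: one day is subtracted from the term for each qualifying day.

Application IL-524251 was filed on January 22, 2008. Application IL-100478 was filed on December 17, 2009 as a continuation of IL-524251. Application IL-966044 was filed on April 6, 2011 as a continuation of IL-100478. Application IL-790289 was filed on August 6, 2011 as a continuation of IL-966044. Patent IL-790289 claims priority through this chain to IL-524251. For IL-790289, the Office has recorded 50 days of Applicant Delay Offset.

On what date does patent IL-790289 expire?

Earliest priority filing: 22 January 2008.
Base term: 22 January 2008 + 25 years → 22 January 2033.
Applicant Delay Offset: −50 days → 3 December 2032.

2032-12-03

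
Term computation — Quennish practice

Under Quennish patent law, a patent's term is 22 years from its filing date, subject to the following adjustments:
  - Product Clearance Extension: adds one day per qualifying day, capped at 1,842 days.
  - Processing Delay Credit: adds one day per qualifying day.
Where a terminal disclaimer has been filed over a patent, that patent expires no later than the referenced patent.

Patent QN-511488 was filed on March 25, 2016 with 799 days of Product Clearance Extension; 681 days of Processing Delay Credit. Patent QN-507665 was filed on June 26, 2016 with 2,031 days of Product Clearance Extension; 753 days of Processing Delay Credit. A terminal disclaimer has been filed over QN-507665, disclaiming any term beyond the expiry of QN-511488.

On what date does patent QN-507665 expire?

Natural term of QN-507665:
  Base: filing + 22 years → 26 June 2038.
  Product Clearance Extension: 2031 days claimed exceeds the 1842-day cap, so +1842 days → 12 July 2043.
  Processing Delay Credit: +753 days → 3 August 2045.
Expiry of referenced patent QN-511488:
  Base: filing + 22 years → 25 March 2038.
  Product Clearance Extension: 799 days (within the 1842-day cap) → +799 days → 1 June 2040.
  Processing Delay Credit: +681 days → 13 April 2042.
Terminal disclaimer: QN-507665 expires on the earlier of 3 August 2045 and 13 April 2042.

April 13, 2042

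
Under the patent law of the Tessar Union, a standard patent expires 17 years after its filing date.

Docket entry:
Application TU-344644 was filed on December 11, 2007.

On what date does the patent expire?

Filing date + 17 years → 11 December 2024.

2024-12-11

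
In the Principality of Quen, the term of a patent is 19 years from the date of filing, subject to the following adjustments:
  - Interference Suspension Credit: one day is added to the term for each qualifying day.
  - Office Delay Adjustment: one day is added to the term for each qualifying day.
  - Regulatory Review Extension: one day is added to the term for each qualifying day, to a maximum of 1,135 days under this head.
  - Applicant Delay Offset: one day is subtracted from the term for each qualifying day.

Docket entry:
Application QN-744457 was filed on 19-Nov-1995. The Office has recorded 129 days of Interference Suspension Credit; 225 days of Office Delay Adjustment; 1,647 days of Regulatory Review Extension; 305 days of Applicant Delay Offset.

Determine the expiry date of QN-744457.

February 15, 2018

Base term: filing date + 19 years → 19 November 2014.
Interference Suspension Credit: +129 days → 28 March 2015.
Office Delay Adjustment: +225 days → 8 November 2015.
Regulatory Review Extension: 1647 days claimed exceeds the 1135-day cap, so +1135 days → 17 December 2018.
Applicant Delay Offset: −305 days → 15 February 2018.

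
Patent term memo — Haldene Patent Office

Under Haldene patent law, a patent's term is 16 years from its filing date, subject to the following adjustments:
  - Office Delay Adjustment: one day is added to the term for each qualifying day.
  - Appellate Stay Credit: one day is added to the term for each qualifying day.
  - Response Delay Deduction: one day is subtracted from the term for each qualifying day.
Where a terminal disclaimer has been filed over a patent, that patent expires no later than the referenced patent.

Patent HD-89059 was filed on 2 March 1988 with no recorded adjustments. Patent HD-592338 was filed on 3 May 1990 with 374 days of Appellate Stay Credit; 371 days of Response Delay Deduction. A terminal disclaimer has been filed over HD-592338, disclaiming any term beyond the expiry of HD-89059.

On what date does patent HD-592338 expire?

Natural term of HD-592338:
  Base: filing + 16 years → 3 May 2006.
  Appellate Stay Credit: +374 days → 12 May 2007.
  Response Delay Deduction: −371 days → 6 May 2006.
Expiry of referenced patent HD-89059:
  Base: filing + 16 years → 2 March 2004.
Terminal disclaimer: HD-592338 expires on the earlier of 6 May 2006 and 2 March 2004.

2004-03-02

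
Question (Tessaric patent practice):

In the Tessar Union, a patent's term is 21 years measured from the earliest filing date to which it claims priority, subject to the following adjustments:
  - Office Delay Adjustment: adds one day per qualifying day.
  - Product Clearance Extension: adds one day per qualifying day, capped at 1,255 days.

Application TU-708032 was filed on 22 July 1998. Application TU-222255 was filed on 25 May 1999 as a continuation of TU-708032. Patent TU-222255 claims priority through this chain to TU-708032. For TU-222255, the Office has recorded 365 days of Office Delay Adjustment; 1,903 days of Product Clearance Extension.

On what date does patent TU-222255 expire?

Earliest priority filing: 22 July 1998.
Base term: 22 July 1998 + 21 years → 22 July 2019.
Office Delay Adjustment: +365 days → 21 July 2020.
Product Clearance Extension: 1903 days claimed exceeds the 1255-day cap, so +1255 days → 28 December 2023.

2023-12-28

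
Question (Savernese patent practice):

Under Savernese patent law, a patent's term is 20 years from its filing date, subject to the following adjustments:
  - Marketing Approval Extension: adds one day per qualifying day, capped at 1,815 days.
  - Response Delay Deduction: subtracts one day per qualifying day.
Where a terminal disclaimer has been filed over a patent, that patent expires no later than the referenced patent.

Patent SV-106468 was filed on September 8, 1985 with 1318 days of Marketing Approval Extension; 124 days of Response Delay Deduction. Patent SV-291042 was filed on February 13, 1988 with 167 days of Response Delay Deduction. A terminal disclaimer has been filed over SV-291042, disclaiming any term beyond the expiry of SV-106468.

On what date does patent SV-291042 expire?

Natural term of SV-291042:
  Base: filing + 20 years → 13 February 2008.
  Response Delay Deduction: −167 days → 30 August 2007.
Expiry of referenced patent SV-106468:
  Base: filing + 20 years → 8 September 2005.
  Marketing Approval Extension: 1318 days (within the 1815-day cap) → +1318 days → 18 April 2009.
  Response Delay Deduction: −124 days → 15 December 2008.
Terminal disclaimer: SV-291042 expires on the earlier of 30 August 2007 and 15 December 2008.

August 30, 2007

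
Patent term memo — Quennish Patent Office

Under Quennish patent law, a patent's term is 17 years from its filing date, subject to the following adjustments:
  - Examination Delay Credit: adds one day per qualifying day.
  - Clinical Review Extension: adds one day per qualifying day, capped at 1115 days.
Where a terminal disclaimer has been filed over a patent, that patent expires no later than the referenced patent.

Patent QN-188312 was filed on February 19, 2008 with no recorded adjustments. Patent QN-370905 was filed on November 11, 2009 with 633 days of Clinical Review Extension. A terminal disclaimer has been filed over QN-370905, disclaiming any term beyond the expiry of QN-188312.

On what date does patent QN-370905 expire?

Natural term of QN-370905:
  Base: filing + 17 years → 11 November 2026.
  Clinical Review Extension: 633 days (within the 1115-day cap) → +633 days → 5 August 2028.
Expiry of referenced patent QN-188312:
  Base: filing + 17 years → 19 February 2025.
Terminal disclaimer: QN-370905 expires on the earlier of 5 August 2028 and 19 February 2025.

February 19, 2025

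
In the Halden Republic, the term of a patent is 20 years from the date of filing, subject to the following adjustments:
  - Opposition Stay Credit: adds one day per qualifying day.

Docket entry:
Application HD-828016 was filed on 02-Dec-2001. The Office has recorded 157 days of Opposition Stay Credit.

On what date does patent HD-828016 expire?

Base term: filing date + 20 years → 2 December 2021.
Opposition Stay Credit: +157 days → 8 May 2022.

2022-05-08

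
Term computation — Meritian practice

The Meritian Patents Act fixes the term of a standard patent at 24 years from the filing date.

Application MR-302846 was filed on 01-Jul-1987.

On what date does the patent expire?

Filing date + 24 years → 1 July 2011.

July 1, 2011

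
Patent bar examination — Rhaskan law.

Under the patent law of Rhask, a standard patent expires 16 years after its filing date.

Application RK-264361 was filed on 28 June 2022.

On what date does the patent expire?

Filing date + 16 years → 28 June 2038.

June 28, 2038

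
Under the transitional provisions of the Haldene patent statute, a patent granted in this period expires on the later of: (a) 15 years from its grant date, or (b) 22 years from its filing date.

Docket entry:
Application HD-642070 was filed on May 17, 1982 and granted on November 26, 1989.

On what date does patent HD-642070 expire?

(a) grant + 15 years → 26 November 2004.
(b) filing + 22 years → 17 May 2004.
Later of the two: 26 November 2004.

November 26, 2004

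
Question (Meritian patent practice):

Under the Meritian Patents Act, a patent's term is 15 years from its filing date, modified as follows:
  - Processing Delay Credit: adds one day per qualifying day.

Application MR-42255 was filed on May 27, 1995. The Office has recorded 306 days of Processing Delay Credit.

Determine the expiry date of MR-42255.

2011-03-29

Base term: filing date + 15 years → 27 May 2010.
Processing Delay Credit: +306 days → 29 March 2011.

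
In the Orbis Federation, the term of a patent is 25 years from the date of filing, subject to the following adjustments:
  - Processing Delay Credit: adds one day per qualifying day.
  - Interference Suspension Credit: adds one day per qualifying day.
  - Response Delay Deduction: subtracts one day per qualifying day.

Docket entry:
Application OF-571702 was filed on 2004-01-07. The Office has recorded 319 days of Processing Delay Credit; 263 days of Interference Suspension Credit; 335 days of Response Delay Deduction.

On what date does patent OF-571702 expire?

Base term: filing date + 25 years → 7 January 2029.
Processing Delay Credit: +319 days → 22 November 2029.
Interference Suspension Credit: +263 days → 12 August 2030.
Response Delay Deduction: −335 days → 11 September 2029.

September 11, 2029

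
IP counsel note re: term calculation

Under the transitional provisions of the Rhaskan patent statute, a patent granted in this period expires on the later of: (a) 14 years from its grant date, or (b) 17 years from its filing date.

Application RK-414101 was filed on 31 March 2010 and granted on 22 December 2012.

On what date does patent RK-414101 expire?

(a) grant + 14 years → 22 December 2026.
(b) filing + 17 years → 31 March 2027.
Later of the two: 31 March 2027.

March 31, 2027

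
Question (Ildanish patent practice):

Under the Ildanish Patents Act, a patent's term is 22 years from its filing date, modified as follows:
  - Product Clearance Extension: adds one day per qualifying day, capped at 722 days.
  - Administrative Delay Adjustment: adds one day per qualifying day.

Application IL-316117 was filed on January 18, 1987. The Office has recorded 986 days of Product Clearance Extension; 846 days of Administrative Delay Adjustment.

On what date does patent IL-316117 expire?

Base term: filing date + 22 years → 18 January 2009.
Product Clearance Extension: 986 days claimed exceeds the 722-day cap, so +722 days → 10 January 2011.
Administrative Delay Adjustment: +846 days → 5 May 2013.

May 5, 2013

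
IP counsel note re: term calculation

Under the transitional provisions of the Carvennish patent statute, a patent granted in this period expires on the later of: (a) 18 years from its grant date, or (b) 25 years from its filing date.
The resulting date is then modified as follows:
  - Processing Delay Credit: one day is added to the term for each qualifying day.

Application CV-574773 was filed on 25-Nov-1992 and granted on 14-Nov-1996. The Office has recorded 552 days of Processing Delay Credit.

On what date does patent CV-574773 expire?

(a) grant + 18 years → 14 November 2014.
(b) filing + 25 years → 25 November 2017.
Later of the two: 25 November 2017.
Processing Delay Credit: +552 days → 31 May 2019.

May 31, 2019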